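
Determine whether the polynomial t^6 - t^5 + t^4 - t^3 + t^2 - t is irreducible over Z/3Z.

No

Write f(t) = t^6 - t^5 + t^4 - t^3 + t^2 - t.
Check for roots in Z/3Z: f(0) = 0 → root; f(1) = 0 → root; f(2) = 0 → root.
f(0) = 0, so (t) divides f(t); f is reducible.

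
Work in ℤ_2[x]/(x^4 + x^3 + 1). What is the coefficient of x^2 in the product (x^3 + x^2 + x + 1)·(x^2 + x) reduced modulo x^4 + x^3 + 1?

Multiply in ℤ_2[x]: (x^3 + x^2 + x + 1)·(x^2 + x) = x^5 + x.
Reduce using x^4 ≡ x^3 + 1 (mod x^4 + x^3 + 1).
Reduced: x^3 + 1.

0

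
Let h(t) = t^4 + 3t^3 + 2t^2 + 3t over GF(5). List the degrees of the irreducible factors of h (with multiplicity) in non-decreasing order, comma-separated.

Roots in GF(5): h(0) = 0 → root; h(1) = 4; h(2) = 4; h(3) = 4; h(4) = 2.
Linear factors from roots: (t).
Complete factorization: h(t) = (t)·(t^3 + 3t^2 + 2t + 3).
Factor degrees with multiplicity: 1 + 3 = 4.

1, 3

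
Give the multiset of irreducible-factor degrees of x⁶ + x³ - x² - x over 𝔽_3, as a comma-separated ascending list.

Write f(x) = x⁶ + x³ - x² - x.
Roots in 𝔽_3: f(0) = 0 → root; f(1) = 0 → root; f(2) = 0 → root.
Linear factors from roots: (x), (x - 1), (x + 1).
Complete factorization: f(x) = (x)·(x + 1)·(x - 1)^2·(x² + x - 1).
Factor degrees with multiplicity: 1 + 1 + 1 + 1 + 2 = 6.

1, 1, 1, 1, 2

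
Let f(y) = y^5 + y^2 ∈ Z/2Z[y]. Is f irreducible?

No

Check for roots in Z/2Z: f(0) = 0 → root; f(1) = 0 → root.
f(0) = 0, so (y) divides f(y); f is reducible.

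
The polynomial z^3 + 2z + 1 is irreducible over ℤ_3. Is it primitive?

Write f(z) = z^3 + 2z + 1.
|GF(3^3)^×| = 3^3 − 1 = 26. Prime factorization: 26 = 2·13.
f is primitive ⇔ z has order 26 in GF(3)[z]/(f), i.e. z^(26/q) ≠ 1 for each prime q | 26.
z^(13) mod f = 2.
z^(2) mod f = z^2.
None equal 1, so z has full order 26; f is primitive.

Yes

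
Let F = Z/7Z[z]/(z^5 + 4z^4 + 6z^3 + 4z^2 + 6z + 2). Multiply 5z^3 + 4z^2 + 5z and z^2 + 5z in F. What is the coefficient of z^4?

Multiply in Z/7Z[z]: (5z^3 + 4z^2 + 5z)·(z^2 + 5z) = 5z^5 + z^4 + 4z^3 + 4z^2.
Reduce using z^5 ≡ 3z^4 + z^3 + 3z^2 + z + 5 (mod z^5 + 4z^4 + 6z^3 + 4z^2 + 6z + 2).
Reduced: 2z^4 + 2z^3 + 5z^2 + 5z + 4.

2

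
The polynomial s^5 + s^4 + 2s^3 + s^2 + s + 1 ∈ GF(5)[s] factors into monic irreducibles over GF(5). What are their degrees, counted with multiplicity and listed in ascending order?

Write f(s) = s^5 + s^4 + 2s^3 + s^2 + s + 1.
Roots in GF(5): f(0) = 1; f(1) = 2; f(2) = 1; f(3) = 1; f(4) = 4.
Complete factorization: f(s) = (s^2 - 2s - 2)·(s^3 - 2s^2 + 2).
Factor degrees with multiplicity: 2 + 3 = 5.

2, 3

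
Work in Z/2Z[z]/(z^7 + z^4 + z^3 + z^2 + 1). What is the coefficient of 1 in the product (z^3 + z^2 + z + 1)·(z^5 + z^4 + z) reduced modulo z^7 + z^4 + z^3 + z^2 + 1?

Multiply in Z/2Z[z]: (z^3 + z^2 + z + 1)·(z^5 + z^4 + z) = z^8 + z^3 + z^2 + z.
Reduce using z^7 ≡ z^4 + z^3 + z^2 + 1 (mod z^7 + z^4 + z^3 + z^2 + 1).
Reduced: z^5 + z^4 + z^2.

0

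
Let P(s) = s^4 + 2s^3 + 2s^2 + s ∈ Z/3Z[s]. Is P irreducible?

Check for roots in Z/3Z: P(0) = 0 → root; P(1) = 0 → root; P(2) = 0 → root.
P(0) = 0, so (s) divides P(s); P is reducible.

No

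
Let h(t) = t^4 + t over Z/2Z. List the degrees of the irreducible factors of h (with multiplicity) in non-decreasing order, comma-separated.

1, 1, 2

Roots in Z/2Z: h(0) = 0 → root; h(1) = 0 → root.
Linear factors from roots: (t), (t + 1).
Complete factorization: h(t) = (t)·(t + 1)·(t^2 + t + 1).
Factor degrees with multiplicity: 1 + 1 + 2 = 4.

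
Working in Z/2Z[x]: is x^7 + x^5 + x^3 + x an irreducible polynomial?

Write m(x) = x^7 + x^5 + x^3 + x.
Check for roots in Z/2Z: m(0) = 0 → root; m(1) = 0 → root.
m(0) = 0, so (x) divides m(x); m is reducible.

No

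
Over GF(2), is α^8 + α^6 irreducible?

Write m(α) = α^8 + α^6.
Check for roots in GF(2): m(0) = 0 → root; m(1) = 0 → root.
m(0) = 0, so (α) divides m(α); m is reducible.

No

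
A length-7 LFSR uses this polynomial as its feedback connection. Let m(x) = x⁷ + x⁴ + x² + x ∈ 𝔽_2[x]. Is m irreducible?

No

Check for roots in 𝔽_2: m(0) = 0 → root; m(1) = 0 → root.
m(0) = 0, so (x) divides m(x); m is reducible.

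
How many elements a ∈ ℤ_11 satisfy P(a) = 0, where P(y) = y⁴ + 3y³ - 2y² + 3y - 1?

0

Evaluate at each of the 11 elements of ℤ_11:
P(0) = 10; P(1) = 4; P(2) = 4; P(3) = 9; P(4) = 9; P(5) = 7; P(6) = 8; P(7) = 8; P(8) = 5; P(9) = 10; P(10) = 3.
No element is a root.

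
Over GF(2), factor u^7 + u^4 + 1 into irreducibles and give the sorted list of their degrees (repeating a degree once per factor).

Write f(u) = u^7 + u^4 + 1.
Roots in GF(2): f(0) = 1; f(1) = 1.
Complete factorization: f(u) = (u^7 + u^4 + 1).
Factor degrees with multiplicity: 7 = 7.

7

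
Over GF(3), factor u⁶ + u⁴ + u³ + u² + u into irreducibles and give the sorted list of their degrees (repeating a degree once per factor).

Write g(u) = u⁶ + u⁴ + u³ + u² + u.
Roots in GF(3): g(0) = 0 → root; g(1) = 2; g(2) = 1.
Linear factors from roots: (u).
Complete factorization: g(u) = (u)·(u² + 2u + 2)·(u³ + u² + 2).
Factor degrees with multiplicity: 1 + 2 + 3 = 6.

1, 2, 3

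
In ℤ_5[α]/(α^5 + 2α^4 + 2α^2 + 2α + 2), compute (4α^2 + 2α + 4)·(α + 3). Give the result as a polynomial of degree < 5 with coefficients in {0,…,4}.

Multiply in ℤ_5[α]: (4α^2 + 2α + 4)·(α + 3) = 4α^3 + 4α^2 + 2.
Reduced: 4α^3 + 4α^2 + 2.

4α^3 + 4α^2 + 2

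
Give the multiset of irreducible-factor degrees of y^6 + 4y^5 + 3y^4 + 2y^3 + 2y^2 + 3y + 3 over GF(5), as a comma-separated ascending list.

Write f(y) = y^6 + 4y^5 + 3y^4 + 2y^3 + 2y^2 + 3y + 3.
Roots in GF(5): f(0) = 3; f(1) = 3; f(2) = 3; f(3) = 3; f(4) = 0 → root.
Linear factors from roots: (y + 1).
Complete factorization: f(y) = (y + 1)·(y^2 + y + 1)·(y^3 + 2y^2 + 2y + 3).
Factor degrees with multiplicity: 1 + 2 + 3 = 6.

1, 2, 3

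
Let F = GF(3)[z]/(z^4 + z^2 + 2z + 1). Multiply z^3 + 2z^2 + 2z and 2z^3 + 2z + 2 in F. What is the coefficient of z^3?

Multiply in GF(3)[z]: (z^3 + 2z^2 + 2z)·(2z^3 + 2z + 2) = 2z^6 + z^5 + 2z^2 + z.
Reduce using z^4 ≡ 2z^2 + z + 2 (mod z^4 + z^2 + 2z + 1).
Reduced: z^3 + z + 2.

1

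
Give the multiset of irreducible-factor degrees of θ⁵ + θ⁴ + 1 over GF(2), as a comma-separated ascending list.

2, 3

Write g(θ) = θ⁵ + θ⁴ + 1.
Roots in GF(2): g(0) = 1; g(1) = 1.
Complete factorization: g(θ) = (θ² + θ + 1)·(θ³ + θ + 1).
Factor degrees with multiplicity: 2 + 3 = 5.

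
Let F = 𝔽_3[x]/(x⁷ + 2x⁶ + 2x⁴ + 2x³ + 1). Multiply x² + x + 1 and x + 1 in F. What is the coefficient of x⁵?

Multiply in 𝔽_3[x]: (x² + x + 1)·(x + 1) = x³ + 2x² + 2x + 1.
Reduced: x³ + 2x² + 2x + 1.

0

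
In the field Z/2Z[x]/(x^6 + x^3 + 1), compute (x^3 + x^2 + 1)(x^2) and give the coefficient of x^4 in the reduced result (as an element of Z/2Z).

1

Multiply in Z/2Z[x]: (x^3 + x^2 + 1)·(x^2) = x^5 + x^4 + x^2.
Reduced: x^5 + x^4 + x^2.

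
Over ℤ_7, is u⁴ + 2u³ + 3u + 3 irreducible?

No

Write m(u) = u⁴ + 2u³ + 3u + 3.
Check for roots in ℤ_7: m(0) = 3; m(1) = 2; m(2) = 6; m(3) = 0 → root; m(4) = 0 → root; m(5) = 4; m(6) = 6.
m(3) = 0, so (u − 3) divides m(u); m is reducible.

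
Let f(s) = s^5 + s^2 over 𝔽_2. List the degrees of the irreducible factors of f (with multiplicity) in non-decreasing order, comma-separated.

1, 1, 1, 2

Roots in 𝔽_2: f(0) = 0 → root; f(1) = 0 → root.
Linear factors from roots: (s), (s + 1).
Complete factorization: f(s) = (s + 1)·(s)^2·(s^2 + s + 1).
Factor degrees with multiplicity: 1 + 1 + 1 + 2 = 5.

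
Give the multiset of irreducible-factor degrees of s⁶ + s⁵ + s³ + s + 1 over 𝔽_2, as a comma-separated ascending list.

Write f(s) = s⁶ + s⁵ + s³ + s + 1.
Roots in 𝔽_2: f(0) = 1; f(1) = 1.
Complete factorization: f(s) = (s² + s + 1)^3.
Factor degrees with multiplicity: 2 + 2 + 2 = 6.

2, 2, 2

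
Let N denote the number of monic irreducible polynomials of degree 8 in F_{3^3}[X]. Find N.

35303625630

x^(27^8) − x is the product of all monic irreducibles of degree dividing 8; Möbius inversion gives N = (1/8) Σ μ(8/d)·27^d.
Divisors of 8: 1, 2, 4, 8; μ(8/d) for each: 0, 0, -1, 1.
Σ = − 27^4 + 27^8 = 282429005040.
N = 282429005040/8 = 35303625630.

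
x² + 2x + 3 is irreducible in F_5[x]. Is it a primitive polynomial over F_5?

Write f(x) = x² + 2x + 3.
|GF(5^2)^×| = 5^2 − 1 = 24. Prime factorization: 24 = 2^3·3.
f is primitive ⇔ x has order 24 in GF(5)[x]/(f), i.e. x^(24/q) ≠ 1 for each prime q | 24.
x^(12) mod f = 4.
x^(8) mod f = 4x + 1.
None equal 1, so x has full order 24; f is primitive.

Yes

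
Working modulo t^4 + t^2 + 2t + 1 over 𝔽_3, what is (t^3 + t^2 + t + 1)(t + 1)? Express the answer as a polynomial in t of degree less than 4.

2t^3 + t^2

Multiply in 𝔽_3[t]: (t^3 + t^2 + t + 1)·(t + 1) = t^4 + 2t^3 + 2t^2 + 2t + 1.
Reduce using t^4 ≡ 2t^2 + t + 2 (mod t^4 + t^2 + 2t + 1).
Reduced: 2t^3 + t^2.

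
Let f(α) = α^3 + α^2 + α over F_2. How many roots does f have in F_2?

Evaluate at each of the 2 elements of F_2:
f(0) = 0 → root; f(1) = 1.
Roots: {0}.

1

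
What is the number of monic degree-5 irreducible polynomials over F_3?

48

The number of monic irreducibles of degree 5 over GF(3) is (1/5)·Σ_{d∣5} μ(5/d) 3^d.
Divisors of 5: 1, 5; μ(5/d) for each: -1, 1.
Σ = − 3^1 + 3^5 = 240.
N = 240/5 = 48.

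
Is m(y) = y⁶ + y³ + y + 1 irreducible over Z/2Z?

Check for roots in Z/2Z: m(0) = 1; m(1) = 0 → root.
m(1) = 0, so (y − 1) divides m(y); m is reducible.

No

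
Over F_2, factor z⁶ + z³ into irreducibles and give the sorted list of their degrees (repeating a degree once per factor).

Write h(z) = z⁶ + z³.
Roots in F_2: h(0) = 0 → root; h(1) = 0 → root.
Linear factors from roots: (z), (z + 1).
Complete factorization: h(z) = (z + 1)·(z)^3·(z² + z + 1).
Factor degrees with multiplicity: 1 + 1 + 1 + 1 + 2 = 6.

1, 1, 1, 1, 2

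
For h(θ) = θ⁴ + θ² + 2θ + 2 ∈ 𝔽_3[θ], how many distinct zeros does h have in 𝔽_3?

Evaluate at each of the 3 elements of 𝔽_3:
h(0) = 2; h(1) = 0 → root; h(2) = 2.
Roots: {1}.

1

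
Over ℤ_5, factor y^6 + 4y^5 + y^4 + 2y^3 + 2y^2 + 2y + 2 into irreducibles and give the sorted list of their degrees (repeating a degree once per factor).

2, 4

Write h(y) = y^6 + 4y^5 + y^4 + 2y^3 + 2y^2 + 2y + 2.
Roots in ℤ_5: h(0) = 2; h(1) = 4; h(2) = 3; h(3) = 2; h(4) = 3.
Complete factorization: h(y) = (y^2 + 2y + 3)·(y^4 + 2y^3 + 4y^2 + 3y + 4).
Factor degrees with multiplicity: 2 + 4 = 6.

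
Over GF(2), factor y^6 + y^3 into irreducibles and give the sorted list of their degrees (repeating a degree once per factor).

Write h(y) = y^6 + y^3.
Roots in GF(2): h(0) = 0 → root; h(1) = 0 → root.
Linear factors from roots: (y), (y + 1).
Complete factorization: h(y) = (y + 1)·(y)^3·(y^2 + y + 1).
Factor degrees with multiplicity: 1 + 1 + 1 + 1 + 2 = 6.

1, 1, 1, 1, 2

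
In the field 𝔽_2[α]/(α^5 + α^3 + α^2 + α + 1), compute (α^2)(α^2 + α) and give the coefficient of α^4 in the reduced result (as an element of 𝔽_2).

Multiply in 𝔽_2[α]: (α^2)·(α^2 + α) = α^4 + α^3.
Reduced: α^4 + α^3.

1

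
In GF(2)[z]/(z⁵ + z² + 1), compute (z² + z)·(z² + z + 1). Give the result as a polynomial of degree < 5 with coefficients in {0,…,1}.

z^4 + z

Multiply in GF(2)[z]: (z² + z)·(z² + z + 1) = z⁴ + z.
Reduced: z⁴ + z.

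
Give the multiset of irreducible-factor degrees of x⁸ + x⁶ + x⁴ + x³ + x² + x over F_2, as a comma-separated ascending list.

Write f(x) = x⁸ + x⁶ + x⁴ + x³ + x² + x.
Roots in F_2: f(0) = 0 → root; f(1) = 0 → root.
Linear factors from roots: (x), (x + 1).
Complete factorization: f(x) = (x)·(x + 1)^2·(x² + x + 1)·(x³ + x² + 1).
Factor degrees with multiplicity: 1 + 1 + 1 + 2 + 3 = 8.

1, 1, 1, 2, 3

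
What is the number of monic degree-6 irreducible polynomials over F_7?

By the necklace-counting formula, N_7(6) = (1/6) Σ_{d|6} μ(6/d)·7^d.
Divisors of 6: 1, 2, 3, 6; μ(6/d) for each: 1, -1, -1, 1.
Σ = 7^1 − 7^2 − 7^3 + 7^6 = 117264.
N = 117264/6 = 19544.

19544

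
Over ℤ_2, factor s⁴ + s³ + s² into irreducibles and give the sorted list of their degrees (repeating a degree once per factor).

Write h(s) = s⁴ + s³ + s².
Roots in ℤ_2: h(0) = 0 → root; h(1) = 1.
Linear factors from roots: (s).
Complete factorization: h(s) = (s)^2·(s² + s + 1).
Factor degrees with multiplicity: 1 + 1 + 2 = 4.

1, 1, 2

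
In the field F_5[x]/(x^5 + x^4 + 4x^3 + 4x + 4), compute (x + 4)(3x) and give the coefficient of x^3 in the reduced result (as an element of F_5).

Multiply in F_5[x]: (x + 4)·(3x) = 3x^2 + 2x.
Reduced: 3x^2 + 2x.

0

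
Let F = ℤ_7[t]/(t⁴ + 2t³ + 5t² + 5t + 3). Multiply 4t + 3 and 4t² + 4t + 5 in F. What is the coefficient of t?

Multiply in ℤ_7[t]: (4t + 3)·(4t² + 4t + 5) = 2t³ + 4t + 1.
Reduced: 2t³ + 4t + 1.

4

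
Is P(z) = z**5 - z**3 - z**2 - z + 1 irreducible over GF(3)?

Check for roots in GF(3): P(0) = 1; P(1) = 2; P(2) = 1.
No roots, so no linear factors.
Monic irreducibles of degree 2 over GF(3): z**2 + 1, z**2 + z - 1, z**2 - z - 1.
None of them divide P (all give nonzero remainder).
No irreducible factor of degree ≤ 2 exists, so P is irreducible over GF(3).

Yes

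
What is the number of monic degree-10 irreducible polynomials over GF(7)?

Gauss's count: N_{7}(10) = (1/10) Σ_{d|10} μ(10/d)·7^d.
Divisors of 10: 1, 2, 5, 10; μ(10/d) for each: 1, -1, -1, 1.
Σ = 7^1 − 7^2 − 7^5 + 7^10 = 282458400.
N = 282458400/10 = 28245840.

28245840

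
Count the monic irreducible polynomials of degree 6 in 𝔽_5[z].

2580

Gauss's count: N_{5}(6) = (1/6) Σ_{d|6} μ(6/d)·5^d.
Divisors of 6: 1, 2, 3, 6; μ(6/d) for each: 1, -1, -1, 1.
Σ = 5^1 − 5^2 − 5^3 + 5^6 = 15480.
N = 15480/6 = 2580.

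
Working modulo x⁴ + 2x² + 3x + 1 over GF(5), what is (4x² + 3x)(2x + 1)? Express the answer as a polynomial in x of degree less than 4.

Multiply in GF(5)[x]: (4x² + 3x)·(2x + 1) = 3x³ + 3x.
Reduced: 3x³ + 3x.

3x^3 + 3x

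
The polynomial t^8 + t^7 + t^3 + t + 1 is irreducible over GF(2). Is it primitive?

No

Write f(t) = t^8 + t^7 + t^3 + t + 1.
|GF(2^8)^×| = 2^8 − 1 = 255. Prime factorization: 255 = 3·5·17.
f is primitive ⇔ t has order 255 in GF(2)[t]/(f), i.e. t^(255/q) ≠ 1 for each prime q | 255.
t^(85) mod f = 1
t^(51) mod f = t^4 + t^3 + t^2 + t.
t^(15) mod f = t^6 + t^4 + t^2 + 1.
Since t^(85) = 1, the order of t divides 85 < 255; not primitive.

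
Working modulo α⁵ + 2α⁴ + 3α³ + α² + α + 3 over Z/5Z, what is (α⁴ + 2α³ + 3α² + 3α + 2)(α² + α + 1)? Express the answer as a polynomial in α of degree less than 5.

Multiply in Z/5Z[α]: (α⁴ + 2α³ + 3α² + 3α + 2)·(α² + α + 1) = α⁶ + 3α⁵ + α⁴ + 3α³ + 3α² + 2.
Reduce using α⁵ ≡ 3α⁴ + 2α³ + 4α² + 4α + 2 (mod α⁵ + 2α⁴ + 3α³ + α² + α + 3).
Reduced: α⁴ + 4α³ + α² + α + 4.

α^4 + 4α^3 + α^2 + α + 4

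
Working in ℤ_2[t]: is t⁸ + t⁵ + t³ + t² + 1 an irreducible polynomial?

Write g(t) = t⁸ + t⁵ + t³ + t² + 1.
Check for roots in ℤ_2: g(0) = 1; g(1) = 1.
No roots, so no linear factors.
Monic irreducibles of degree 2 over GF(2): t² + t + 1.
None of them divide g (all give nonzero remainder).
Monic irreducibles of degree 3 over GF(2): t³ + t + 1, t³ + t² + 1.
None of them divide g (all give nonzero remainder).
Monic irreducibles of degree 4 over GF(2): t⁴ + t + 1, t⁴ + t³ + 1, t⁴ + t³ + t² + t + 1.
None of them divide g (all give nonzero remainder).
No irreducible factor of degree ≤ 4 exists, so g is irreducible over GF(2).

Yes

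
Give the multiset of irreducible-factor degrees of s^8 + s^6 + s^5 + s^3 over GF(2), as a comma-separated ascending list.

Write g(s) = s^8 + s^6 + s^5 + s^3.
Roots in GF(2): g(0) = 0 → root; g(1) = 0 → root.
Linear factors from roots: (s), (s + 1).
Complete factorization: g(s) = (s)^3·(s + 1)^3·(s^2 + s + 1).
Factor degrees with multiplicity: 1 + 1 + 1 + 1 + 1 + 1 + 2 = 8.

1, 1, 1, 1, 1, 1, 2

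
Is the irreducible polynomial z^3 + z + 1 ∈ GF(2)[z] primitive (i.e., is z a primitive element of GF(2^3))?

Yes

Write f(z) = z^3 + z + 1.
|GF(2^3)^×| = 2^3 − 1 = 7. Prime factorization: 7 = 7.
f is primitive ⇔ z has order 7 in GF(2)[z]/(f), i.e. z^(7/q) ≠ 1 for each prime q | 7.
z^(1) mod f = z.
None equal 1, so z has full order 7; f is primitive.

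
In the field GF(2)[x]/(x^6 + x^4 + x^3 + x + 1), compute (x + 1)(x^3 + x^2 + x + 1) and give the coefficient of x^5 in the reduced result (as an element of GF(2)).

Multiply in GF(2)[x]: (x + 1)·(x^3 + x^2 + x + 1) = x^4 + 1.
Reduced: x^4 + 1.

0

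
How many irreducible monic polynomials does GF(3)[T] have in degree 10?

5880

x^(3^10) − x is the product of all monic irreducibles of degree dividing 10; Möbius inversion gives N = (1/10) Σ μ(10/d)·3^d.
Divisors of 10: 1, 2, 5, 10; μ(10/d) for each: 1, -1, -1, 1.
Σ = 3^1 − 3^2 − 3^5 + 3^10 = 58800.
N = 58800/10 = 5880.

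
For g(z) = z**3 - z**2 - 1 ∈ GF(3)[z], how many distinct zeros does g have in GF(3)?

1

Evaluate at each of the 3 elements of GF(3):
g(0) = 2; g(1) = 2; g(2) = 0 → root.
Roots: {2}.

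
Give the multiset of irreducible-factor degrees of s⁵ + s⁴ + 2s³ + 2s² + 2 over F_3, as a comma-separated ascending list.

5

Write g(s) = s⁵ + s⁴ + 2s³ + 2s² + 2.
Roots in F_3: g(0) = 2; g(1) = 2; g(2) = 2.
Complete factorization: g(s) = (s⁵ + s⁴ + 2s³ + 2s² + 2).
Factor degrees with multiplicity: 5 = 5.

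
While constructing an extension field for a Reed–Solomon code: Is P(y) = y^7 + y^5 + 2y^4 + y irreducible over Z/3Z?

Check for roots in Z/3Z: P(0) = 0 → root; P(1) = 2; P(2) = 2.
P(0) = 0, so (y) divides P(y); P is reducible.

No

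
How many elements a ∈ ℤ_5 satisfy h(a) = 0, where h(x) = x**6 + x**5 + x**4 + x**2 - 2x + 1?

Evaluate at each of the 5 elements of ℤ_5:
h(0) = 1; h(1) = 3; h(2) = 3; h(3) = 2; h(4) = 0 → root.
Roots: {4}.

1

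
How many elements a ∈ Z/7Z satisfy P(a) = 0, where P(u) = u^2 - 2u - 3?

Evaluate at each of the 7 elements of Z/7Z:
P(0) = 4; P(1) = 3; P(2) = 4; P(3) = 0 → root; P(4) = 5; P(5) = 5; P(6) = 0 → root.
Roots: {3, 6}.

2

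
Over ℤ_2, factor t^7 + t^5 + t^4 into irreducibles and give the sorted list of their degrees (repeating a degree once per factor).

1, 1, 1, 1, 3

Write h(t) = t^7 + t^5 + t^4.
Roots in ℤ_2: h(0) = 0 → root; h(1) = 1.
Linear factors from roots: (t).
Complete factorization: h(t) = (t)^4·(t^3 + t + 1).
Factor degrees with multiplicity: 1 + 1 + 1 + 1 + 3 = 7.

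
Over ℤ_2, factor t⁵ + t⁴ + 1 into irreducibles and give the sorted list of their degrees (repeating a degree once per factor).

2, 3

Write f(t) = t⁵ + t⁴ + 1.
Roots in ℤ_2: f(0) = 1; f(1) = 1.
Complete factorization: f(t) = (t² + t + 1)·(t³ + t + 1).
Factor degrees with multiplicity: 2 + 3 = 5.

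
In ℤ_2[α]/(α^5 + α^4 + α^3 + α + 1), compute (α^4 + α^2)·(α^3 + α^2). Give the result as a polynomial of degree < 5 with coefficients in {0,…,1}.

α^4 + α^3 + α^2

Multiply in ℤ_2[α]: (α^4 + α^2)·(α^3 + α^2) = α^7 + α^6 + α^5 + α^4.
Reduce using α^5 ≡ α^4 + α^3 + α + 1 (mod α^5 + α^4 + α^3 + α + 1).
Reduced: α^4 + α^3 + α^2.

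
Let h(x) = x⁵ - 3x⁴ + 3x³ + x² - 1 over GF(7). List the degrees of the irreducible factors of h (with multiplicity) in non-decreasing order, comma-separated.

1, 2, 2

Linear factors from roots: (x + 1).
Complete factorization: h(x) = (x + 1)·(x² + x + 3)·(x² + 2x + 2).
Factor degrees with multiplicity: 1 + 2 + 2 = 5.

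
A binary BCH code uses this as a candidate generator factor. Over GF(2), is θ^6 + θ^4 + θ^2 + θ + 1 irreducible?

Yes

Write h(θ) = θ^6 + θ^4 + θ^2 + θ + 1.
Check for roots in GF(2): h(0) = 1; h(1) = 1.
No roots, so no linear factors.
Monic irreducibles of degree 2 over GF(2): θ^2 + θ + 1.
None of them divide h (all give nonzero remainder).
Monic irreducibles of degree 3 over GF(2): θ^3 + θ + 1, θ^3 + θ^2 + 1.
None of them divide h (all give nonzero remainder).
No irreducible factor of degree ≤ 3 exists, so h is irreducible over GF(2).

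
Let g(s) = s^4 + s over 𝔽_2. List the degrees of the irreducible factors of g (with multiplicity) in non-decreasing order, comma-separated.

1, 1, 2

Roots in 𝔽_2: g(0) = 0 → root; g(1) = 0 → root.
Linear factors from roots: (s), (s + 1).
Complete factorization: g(s) = (s)·(s + 1)·(s^2 + s + 1).
Factor degrees with multiplicity: 1 + 1 + 2 = 4.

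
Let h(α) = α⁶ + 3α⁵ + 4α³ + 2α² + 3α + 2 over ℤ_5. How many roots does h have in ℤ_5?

3

Evaluate at each of the 5 elements of ℤ_5:
h(0) = 2; h(1) = 0 → root; h(2) = 3; h(3) = 0 → root; h(4) = 0 → root.
Roots: {1, 3, 4}.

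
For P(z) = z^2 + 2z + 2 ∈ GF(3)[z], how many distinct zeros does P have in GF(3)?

Evaluate at each of the 3 elements of GF(3):
P(0) = 2; P(1) = 2; P(2) = 1.
No element is a root.

0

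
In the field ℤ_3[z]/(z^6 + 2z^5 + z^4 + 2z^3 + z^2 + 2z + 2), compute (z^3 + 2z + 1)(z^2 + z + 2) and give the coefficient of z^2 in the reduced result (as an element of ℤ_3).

Multiply in ℤ_3[z]: (z^3 + 2z + 1)·(z^2 + z + 2) = z^5 + z^4 + z^3 + 2z + 2.
Reduced: z^5 + z^4 + z^3 + 2z + 2.

0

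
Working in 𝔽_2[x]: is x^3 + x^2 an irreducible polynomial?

No

Write h(x) = x^3 + x^2.
Check for roots in 𝔽_2: h(0) = 0 → root; h(1) = 0 → root.
h(0) = 0, so (x) divides h(x); h is reducible.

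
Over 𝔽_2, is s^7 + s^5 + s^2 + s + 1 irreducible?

Write P(s) = s^7 + s^5 + s^2 + s + 1.
Check for roots in 𝔽_2: P(0) = 1; P(1) = 1.
No roots, so no linear factors.
Monic irreducibles of degree 2 over GF(2): s^2 + s + 1.
None of them divide P (all give nonzero remainder).
Monic irreducibles of degree 3 over GF(2): s^3 + s + 1, s^3 + s^2 + 1.
None of them divide P (all give nonzero remainder).
No irreducible factor of degree ≤ 3 exists, so P is irreducible over GF(2).

Yes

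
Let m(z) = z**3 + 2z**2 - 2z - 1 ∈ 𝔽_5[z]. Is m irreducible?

Check for roots in 𝔽_5: m(0) = 4; m(1) = 0 → root; m(2) = 1; m(3) = 3; m(4) = 2.
m(1) = 0, so (z − 1) divides m(z); m is reducible.

No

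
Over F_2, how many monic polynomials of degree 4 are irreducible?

x^(2^4) − x is the product of all monic irreducibles of degree dividing 4; Möbius inversion gives N = (1/4) Σ μ(4/d)·2^d.
Divisors of 4: 1, 2, 4; μ(4/d) for each: 0, -1, 1.
Σ = − 2^2 + 2^4 = 12.
N = 12/4 = 3.

3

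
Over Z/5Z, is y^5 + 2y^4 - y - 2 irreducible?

Write P(y) = y^5 + 2y^4 - y - 2.
Check for roots in Z/5Z: P(0) = 3; P(1) = 0 → root; P(2) = 0 → root; P(3) = 0 → root; P(4) = 0 → root.
P(1) = 0, so (y − 1) divides P(y); P is reducible.

No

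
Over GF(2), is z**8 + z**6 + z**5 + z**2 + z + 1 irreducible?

Write h(z) = z**8 + z**6 + z**5 + z**2 + z + 1.
Check for roots in GF(2): h(0) = 1; h(1) = 0 → root.
h(1) = 0, so (z − 1) divides h(z); h is reducible.

No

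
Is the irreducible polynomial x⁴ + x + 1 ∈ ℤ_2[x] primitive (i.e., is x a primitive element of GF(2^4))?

Write f(x) = x⁴ + x + 1.
|GF(2^4)^×| = 2^4 − 1 = 15. Prime factorization: 15 = 3·5.
f is primitive ⇔ x has order 15 in GF(2)[x]/(f), i.e. x^(15/q) ≠ 1 for each prime q | 15.
x^(5) mod f = x² + x.
x^(3) mod f = x³.
None equal 1, so x has full order 15; f is primitive.

Yes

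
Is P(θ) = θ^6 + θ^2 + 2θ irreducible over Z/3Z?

No

Check for roots in Z/3Z: P(0) = 0 → root; P(1) = 1; P(2) = 0 → root.
P(0) = 0, so (θ) divides P(θ); P is reducible.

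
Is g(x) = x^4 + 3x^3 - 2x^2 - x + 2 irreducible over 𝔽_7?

Check for roots in 𝔽_7: g(0) = 2; g(1) = 3; g(2) = 4; g(3) = 3; g(4) = 1; g(5) = 2; g(6) = 6.
No roots, so no linear factors.
Degree-2 irreducible divisors: test the 21 monic irreducibles of degree 2 over GF(7).
None of them divide g (all give nonzero remainder).
No irreducible factor of degree ≤ 2 exists, so g is irreducible over GF(7).

Yes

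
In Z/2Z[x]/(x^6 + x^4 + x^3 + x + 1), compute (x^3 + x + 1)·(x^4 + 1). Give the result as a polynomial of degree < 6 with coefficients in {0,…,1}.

Multiply in Z/2Z[x]: (x^3 + x + 1)·(x^4 + 1) = x^7 + x^5 + x^4 + x^3 + x + 1.
Reduce using x^6 ≡ x^4 + x^3 + x + 1 (mod x^6 + x^4 + x^3 + x + 1).
Reduced: x^3 + x^2 + 1.

x^3 + x^2 + 1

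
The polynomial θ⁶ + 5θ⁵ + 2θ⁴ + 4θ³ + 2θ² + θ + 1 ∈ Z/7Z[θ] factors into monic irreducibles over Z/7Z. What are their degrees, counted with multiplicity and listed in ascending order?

Write h(θ) = θ⁶ + 5θ⁵ + 2θ⁴ + 4θ³ + 2θ² + θ + 1.
Complete factorization: h(θ) = (θ⁶ + 5θ⁵ + 2θ⁴ + 4θ³ + 2θ² + θ + 1).
Factor degrees with multiplicity: 6 = 6.

6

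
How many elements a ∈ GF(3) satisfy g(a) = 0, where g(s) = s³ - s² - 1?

1

Evaluate at each of the 3 elements of GF(3):
g(0) = 2; g(1) = 2; g(2) = 0 → root.
Roots: {2}.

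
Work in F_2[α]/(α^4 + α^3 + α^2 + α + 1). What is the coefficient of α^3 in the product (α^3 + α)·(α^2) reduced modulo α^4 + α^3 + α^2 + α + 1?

1

Multiply in F_2[α]: (α^3 + α)·(α^2) = α^5 + α^3.
Reduce using α^4 ≡ α^3 + α^2 + α + 1 (mod α^4 + α^3 + α^2 + α + 1).
Reduced: α^3 + 1.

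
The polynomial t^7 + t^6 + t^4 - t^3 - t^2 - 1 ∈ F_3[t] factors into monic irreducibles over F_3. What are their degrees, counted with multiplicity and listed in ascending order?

Write g(t) = t^7 + t^6 + t^4 - t^3 - t^2 - 1.
Roots in F_3: g(0) = 2; g(1) = 0 → root; g(2) = 0 → root.
Linear factors from roots: (t - 1), (t + 1).
Complete factorization: g(t) = (t + 1)·(t - 1)^2·(t^2 + 1)·(t^2 - t - 1).
Factor degrees with multiplicity: 1 + 1 + 1 + 2 + 2 = 7.

1, 1, 1, 2, 2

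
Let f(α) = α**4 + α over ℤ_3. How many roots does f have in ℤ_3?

2

Evaluate at each of the 3 elements of ℤ_3:
f(0) = 0 → root; f(1) = 2; f(2) = 0 → root.
Roots: {0, 2}.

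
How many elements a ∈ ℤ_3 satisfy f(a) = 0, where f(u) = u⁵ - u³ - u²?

Evaluate at each of the 3 elements of ℤ_3:
f(0) = 0 → root; f(1) = 2; f(2) = 2.
Roots: {0}.

1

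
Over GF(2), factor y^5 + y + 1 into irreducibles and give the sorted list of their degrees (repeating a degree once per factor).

2, 3

Write g(y) = y^5 + y + 1.
Roots in GF(2): g(0) = 1; g(1) = 1.
Complete factorization: g(y) = (y^2 + y + 1)·(y^3 + y^2 + 1).
Factor degrees with multiplicity: 2 + 3 = 5.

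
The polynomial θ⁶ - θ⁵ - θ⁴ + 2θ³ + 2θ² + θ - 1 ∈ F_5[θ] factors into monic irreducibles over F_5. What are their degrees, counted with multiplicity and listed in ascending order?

Write h(θ) = θ⁶ - θ⁵ - θ⁴ + 2θ³ + 2θ² + θ - 1.
Roots in F_5: h(0) = 4; h(1) = 3; h(2) = 1; h(3) = 4; h(4) = 4.
Complete factorization: h(θ) = (θ² + θ + 2)·(θ² - θ + 1)·(θ² - θ + 2).
Factor degrees with multiplicity: 2 + 2 + 2 = 6.

2, 2, 2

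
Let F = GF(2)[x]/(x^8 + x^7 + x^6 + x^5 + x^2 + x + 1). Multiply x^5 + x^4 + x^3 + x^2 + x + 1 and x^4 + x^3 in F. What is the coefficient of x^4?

Multiply in GF(2)[x]: (x^5 + x^4 + x^3 + x^2 + x + 1)·(x^4 + x^3) = x^9 + x^3.
Reduce using x^8 ≡ x^7 + x^6 + x^5 + x^2 + x + 1 (mod x^8 + x^7 + x^6 + x^5 + x^2 + x + 1).
Reduced: x^5 + 1.

0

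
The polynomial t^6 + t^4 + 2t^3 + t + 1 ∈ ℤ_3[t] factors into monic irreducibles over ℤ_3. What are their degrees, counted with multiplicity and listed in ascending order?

Write f(t) = t^6 + t^4 + 2t^3 + t + 1.
Roots in ℤ_3: f(0) = 1; f(1) = 0 → root; f(2) = 0 → root.
Linear factors from roots: (t + 2), (t + 1).
Complete factorization: f(t) = (t + 2)·(t + 1)^3·(t^2 + t + 2).
Factor degrees with multiplicity: 1 + 1 + 1 + 1 + 2 = 6.

1, 1, 1, 1, 2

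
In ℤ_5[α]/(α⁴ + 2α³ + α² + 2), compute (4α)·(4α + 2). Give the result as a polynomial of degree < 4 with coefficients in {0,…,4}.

Multiply in ℤ_5[α]: (4α)·(4α + 2) = α² + 3α.
Reduced: α² + 3α.

α^2 + 3α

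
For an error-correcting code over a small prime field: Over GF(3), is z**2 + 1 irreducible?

Write f(z) = z**2 + 1.
Check for roots in GF(3): f(0) = 1; f(1) = 2; f(2) = 2.
No roots. A degree-2 polynomial over a field with no linear factor is irreducible.

Yes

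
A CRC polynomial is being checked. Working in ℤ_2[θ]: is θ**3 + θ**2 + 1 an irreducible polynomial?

Yes

Write P(θ) = θ**3 + θ**2 + 1.
Check for roots in ℤ_2: P(0) = 1; P(1) = 1.
No roots. A degree-3 polynomial over a field with no linear factor is irreducible.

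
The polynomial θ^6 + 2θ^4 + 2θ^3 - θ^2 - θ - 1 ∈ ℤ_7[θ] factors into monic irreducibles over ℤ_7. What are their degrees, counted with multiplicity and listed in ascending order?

1, 1, 1, 1, 2

Write h(θ) = θ^6 + 2θ^4 + 2θ^3 - θ^2 - θ - 1.
Linear factors from roots: (θ - 2), (θ + 2), (θ + 1).
Complete factorization: h(θ) = (θ + 2)·(θ - 2)·(θ + 1)^2·(θ^2 - 2θ + 2).
Factor degrees with multiplicity: 1 + 1 + 1 + 1 + 2 = 6.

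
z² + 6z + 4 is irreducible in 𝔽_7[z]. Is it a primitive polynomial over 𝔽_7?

No

Write f(z) = z² + 6z + 4.
|GF(7^2)^×| = 7^2 − 1 = 48. Prime factorization: 48 = 2^4·3.
f is primitive ⇔ z has order 48 in GF(7)[z]/(f), i.e. z^(48/q) ≠ 1 for each prime q | 48.
z^(24) mod f = 1
z^(16) mod f = 2.
Since z^(24) = 1, the order of z divides 24 < 48; not primitive.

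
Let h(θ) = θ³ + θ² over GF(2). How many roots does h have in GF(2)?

2

Evaluate at each of the 2 elements of GF(2):
h(0) = 0 → root; h(1) = 0 → root.
Roots: {0, 1}.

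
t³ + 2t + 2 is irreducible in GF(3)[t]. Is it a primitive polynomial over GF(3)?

Write f(t) = t³ + 2t + 2.
|GF(3^3)^×| = 3^3 − 1 = 26. Prime factorization: 26 = 2·13.
f is primitive ⇔ t has order 26 in GF(3)[t]/(f), i.e. t^(26/q) ≠ 1 for each prime q | 26.
t^(13) mod f = 1
t^(2) mod f = t².
Since t^(13) = 1, the order of t divides 13 < 26; not primitive.

No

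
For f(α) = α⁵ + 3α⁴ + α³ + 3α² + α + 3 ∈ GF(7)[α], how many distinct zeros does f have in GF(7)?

Evaluate at each of the 7 elements of GF(7):
f(0) = 3; f(1) = 5; f(2) = 0 → root; f(3) = 0 → root; f(4) = 0 → root; f(5) = 0 → root; f(6) = 6.
Roots: {2, 3, 4, 5}.

4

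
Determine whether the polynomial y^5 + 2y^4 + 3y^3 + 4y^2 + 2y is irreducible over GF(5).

Write m(y) = y^5 + 2y^4 + 3y^3 + 4y^2 + 2y.
Check for roots in GF(5): m(0) = 0 → root; m(1) = 2; m(2) = 3; m(3) = 3; m(4) = 0 → root.
m(0) = 0, so (y) divides m(y); m is reducible.

No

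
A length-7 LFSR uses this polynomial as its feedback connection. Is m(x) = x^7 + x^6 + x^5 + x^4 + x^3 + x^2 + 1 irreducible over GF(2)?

Yes

Check for roots in GF(2): m(0) = 1; m(1) = 1.
No roots, so no linear factors.
Monic irreducibles of degree 2 over GF(2): x^2 + x + 1.
None of them divide m (all give nonzero remainder).
Monic irreducibles of degree 3 over GF(2): x^3 + x + 1, x^3 + x^2 + 1.
None of them divide m (all give nonzero remainder).
No irreducible factor of degree ≤ 3 exists, so m is irreducible over GF(2).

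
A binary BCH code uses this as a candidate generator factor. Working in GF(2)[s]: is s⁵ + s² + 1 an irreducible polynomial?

Yes

Write P(s) = s⁵ + s² + 1.
Check for roots in GF(2): P(0) = 1; P(1) = 1.
No roots, so no linear factors.
Monic irreducibles of degree 2 over GF(2): s² + s + 1.
None of them divide P (all give nonzero remainder).
No irreducible factor of degree ≤ 2 exists, so P is irreducible over GF(2).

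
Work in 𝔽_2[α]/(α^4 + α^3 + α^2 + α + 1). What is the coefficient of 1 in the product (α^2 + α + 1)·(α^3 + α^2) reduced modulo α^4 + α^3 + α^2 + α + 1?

Multiply in 𝔽_2[α]: (α^2 + α + 1)·(α^3 + α^2) = α^5 + α^2.
Reduce using α^4 ≡ α^3 + α^2 + α + 1 (mod α^4 + α^3 + α^2 + α + 1).
Reduced: α^2 + 1.

1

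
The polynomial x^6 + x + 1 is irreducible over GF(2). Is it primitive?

Yes

Write f(x) = x^6 + x + 1.
|GF(2^6)^×| = 2^6 − 1 = 63. Prime factorization: 63 = 3^2·7.
f is primitive ⇔ x has order 63 in GF(2)[x]/(f), i.e. x^(63/q) ≠ 1 for each prime q | 63.
x^(21) mod f = x^5 + x^4 + x^3 + x + 1.
x^(9) mod f = x^4 + x^3.
None equal 1, so x has full order 63; f is primitive.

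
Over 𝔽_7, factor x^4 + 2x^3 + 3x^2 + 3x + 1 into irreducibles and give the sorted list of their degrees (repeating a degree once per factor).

1, 1, 2

Write f(x) = x^4 + 2x^3 + 3x^2 + 3x + 1.
Linear factors from roots: (x + 2), (x + 1).
Complete factorization: f(x) = (x + 1)·(x + 2)·(x^2 - x - 3).
Factor degrees with multiplicity: 1 + 1 + 2 = 4.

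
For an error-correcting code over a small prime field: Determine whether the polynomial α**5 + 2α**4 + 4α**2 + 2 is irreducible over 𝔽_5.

Yes

Write P(α) = α**5 + 2α**4 + 4α**2 + 2.
Check for roots in 𝔽_5: P(0) = 2; P(1) = 4; P(2) = 2; P(3) = 3; P(4) = 2.
No roots, so no linear factors.
Degree-2 irreducible divisors: test the 10 monic irreducibles of degree 2 over GF(5).
None of them divide P (all give nonzero remainder).
No irreducible factor of degree ≤ 2 exists, so P is irreducible over GF(5).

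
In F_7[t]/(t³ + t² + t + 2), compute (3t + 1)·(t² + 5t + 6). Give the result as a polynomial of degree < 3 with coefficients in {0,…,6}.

Multiply in F_7[t]: (3t + 1)·(t² + 5t + 6) = 3t³ + 2t² + 2t + 6.
Reduce using t³ ≡ 6t² + 6t + 5 (mod t³ + t² + t + 2).
Reduced: 6t² + 6t.

6t^2 + 6t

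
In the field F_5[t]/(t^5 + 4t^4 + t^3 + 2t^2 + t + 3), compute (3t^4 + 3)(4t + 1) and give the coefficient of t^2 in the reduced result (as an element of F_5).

1

Multiply in F_5[t]: (3t^4 + 3)·(4t + 1) = 2t^5 + 3t^4 + 2t + 3.
Reduce using t^5 ≡ t^4 + 4t^3 + 3t^2 + 4t + 2 (mod t^5 + 4t^4 + t^3 + 2t^2 + t + 3).
Reduced: 3t^3 + t^2 + 2.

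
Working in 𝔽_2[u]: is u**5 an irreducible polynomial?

Write m(u) = u**5.
Check for roots in 𝔽_2: m(0) = 0 → root; m(1) = 1.
m(0) = 0, so (u) divides m(u); m is reducible.

No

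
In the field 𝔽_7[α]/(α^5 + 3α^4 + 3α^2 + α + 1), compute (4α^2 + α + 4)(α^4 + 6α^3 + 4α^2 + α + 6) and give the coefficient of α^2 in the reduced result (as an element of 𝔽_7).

5

Multiply in 𝔽_7[α]: (4α^2 + α + 4)·(α^4 + 6α^3 + 4α^2 + α + 6) = 4α^6 + 4α^5 + 5α^4 + 4α^3 + 6α^2 + 3α + 3.
Reduce using α^5 ≡ 4α^4 + 4α^2 + 6α + 6 (mod α^5 + 3α^4 + 3α^2 + α + 1).
Reduced: α^4 + 6α^3 + 5α^2 + 4.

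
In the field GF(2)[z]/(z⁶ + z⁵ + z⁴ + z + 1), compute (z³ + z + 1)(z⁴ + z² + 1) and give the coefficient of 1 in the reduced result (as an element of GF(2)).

Multiply in GF(2)[z]: (z³ + z + 1)·(z⁴ + z² + 1) = z⁷ + z⁴ + z² + z + 1.
Reduce using z⁶ ≡ z⁵ + z⁴ + z + 1 (mod z⁶ + z⁵ + z⁴ + z + 1).
Reduced: z.

0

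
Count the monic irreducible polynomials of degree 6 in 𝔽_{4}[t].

670

Gauss's count: N_{4}(6) = (1/6) Σ_{d|6} μ(6/d)·4^d.
Divisors of 6: 1, 2, 3, 6; μ(6/d) for each: 1, -1, -1, 1.
Σ = 4^1 − 4^2 − 4^3 + 4^6 = 4020.
N = 4020/6 = 670.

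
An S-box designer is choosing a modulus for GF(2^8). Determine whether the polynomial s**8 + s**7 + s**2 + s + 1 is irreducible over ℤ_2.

Yes

Write h(s) = s**8 + s**7 + s**2 + s + 1.
Check for roots in ℤ_2: h(0) = 1; h(1) = 1.
No roots, so no linear factors.
Monic irreducibles of degree 2 over GF(2): s**2 + s + 1.
None of them divide h (all give nonzero remainder).
Monic irreducibles of degree 3 over GF(2): s**3 + s + 1, s**3 + s**2 + 1.
None of them divide h (all give nonzero remainder).
Monic irreducibles of degree 4 over GF(2): s**4 + s + 1, s**4 + s**3 + 1, s**4 + s**3 + s**2 + s + 1.
None of them divide h (all give nonzero remainder).
No irreducible factor of degree ≤ 4 exists, so h is irreducible over GF(2).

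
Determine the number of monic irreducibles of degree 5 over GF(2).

6

Gauss's count: N_{2}(5) = (1/5) Σ_{d|5} μ(5/d)·2^d.
Divisors of 5: 1, 5; μ(5/d) for each: -1, 1.
Σ = − 2^1 + 2^5 = 30.
N = 30/5 = 6.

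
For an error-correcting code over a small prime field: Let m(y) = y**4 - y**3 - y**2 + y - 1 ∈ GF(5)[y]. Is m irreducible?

Check for roots in GF(5): m(0) = 4; m(1) = 4; m(2) = 0 → root; m(3) = 2; m(4) = 4.
m(2) = 0, so (y − 2) divides m(y); m is reducible.

No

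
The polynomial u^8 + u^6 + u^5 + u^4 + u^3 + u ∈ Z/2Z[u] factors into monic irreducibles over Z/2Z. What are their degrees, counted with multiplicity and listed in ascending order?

Write g(u) = u^8 + u^6 + u^5 + u^4 + u^3 + u.
Roots in Z/2Z: g(0) = 0 → root; g(1) = 0 → root.
Linear factors from roots: (u), (u + 1).
Complete factorization: g(u) = (u)·(u + 1)·(u^2 + u + 1)^3.
Factor degrees with multiplicity: 1 + 1 + 2 + 2 + 2 = 8.

1, 1, 2, 2, 2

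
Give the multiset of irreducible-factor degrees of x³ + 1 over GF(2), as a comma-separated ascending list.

1, 2

Write h(x) = x³ + 1.
Roots in GF(2): h(0) = 1; h(1) = 0 → root.
Linear factors from roots: (x + 1).
Complete factorization: h(x) = (x + 1)·(x² + x + 1).
Factor degrees with multiplicity: 1 + 2 = 3.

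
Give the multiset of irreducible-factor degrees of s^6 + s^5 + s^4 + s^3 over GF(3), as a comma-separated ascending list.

1, 1, 1, 1, 2

Write f(s) = s^6 + s^5 + s^4 + s^3.
Roots in GF(3): f(0) = 0 → root; f(1) = 1; f(2) = 0 → root.
Linear factors from roots: (s), (s + 1).
Complete factorization: f(s) = (s + 1)·(s)^3·(s^2 + 1).
Factor degrees with multiplicity: 1 + 1 + 1 + 1 + 2 = 6.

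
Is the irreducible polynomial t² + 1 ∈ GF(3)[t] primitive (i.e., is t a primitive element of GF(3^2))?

Write f(t) = t² + 1.
|GF(3^2)^×| = 3^2 − 1 = 8. Prime factorization: 8 = 2^3.
f is primitive ⇔ t has order 8 in GF(3)[t]/(f), i.e. t^(8/q) ≠ 1 for each prime q | 8.
t^(4) mod f = 1
Since t^(4) = 1, the order of t divides 4 < 8; not primitive.

No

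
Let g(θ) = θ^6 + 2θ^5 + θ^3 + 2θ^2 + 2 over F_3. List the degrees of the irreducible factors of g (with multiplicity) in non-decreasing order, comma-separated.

Roots in F_3: g(0) = 2; g(1) = 2; g(2) = 2.
Complete factorization: g(θ) = (θ^6 + 2θ^5 + θ^3 + 2θ^2 + 2).
Factor degrees with multiplicity: 6 = 6.

6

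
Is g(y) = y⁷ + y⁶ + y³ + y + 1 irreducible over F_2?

Yes

Check for roots in F_2: g(0) = 1; g(1) = 1.
No roots, so no linear factors.
Monic irreducibles of degree 2 over GF(2): y² + y + 1.
None of them divide g (all give nonzero remainder).
Monic irreducibles of degree 3 over GF(2): y³ + y + 1, y³ + y² + 1.
None of them divide g (all give nonzero remainder).
No irreducible factor of degree ≤ 3 exists, so g is irreducible over GF(2).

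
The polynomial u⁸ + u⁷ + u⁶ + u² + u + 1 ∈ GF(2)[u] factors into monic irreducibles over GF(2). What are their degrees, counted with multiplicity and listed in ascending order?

Write f(u) = u⁸ + u⁷ + u⁶ + u² + u + 1.
Roots in GF(2): f(0) = 1; f(1) = 0 → root.
Linear factors from roots: (u + 1).
Complete factorization: f(u) = (u + 1)^2·(u² + u + 1)^3.
Factor degrees with multiplicity: 1 + 1 + 2 + 2 + 2 = 8.

1, 1, 2, 2, 2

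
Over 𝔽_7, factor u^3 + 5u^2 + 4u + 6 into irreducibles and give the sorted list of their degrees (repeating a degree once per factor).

Write f(u) = u^3 + 5u^2 + 4u + 6.
Linear factors from roots: (u + 5).
Complete factorization: f(u) = (u + 5)·(u^2 + 4).
Factor degrees with multiplicity: 1 + 2 = 3.

1, 2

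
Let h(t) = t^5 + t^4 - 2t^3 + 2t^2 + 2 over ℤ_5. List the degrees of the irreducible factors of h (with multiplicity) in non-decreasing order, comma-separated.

Roots in ℤ_5: h(0) = 2; h(1) = 4; h(2) = 2; h(3) = 0 → root; h(4) = 1.
Linear factors from roots: (t + 2).
Complete factorization: h(t) = (t + 2)·(t^2 - 2)·(t^2 - t + 2).
Factor degrees with multiplicity: 1 + 2 + 2 = 5.

1, 2, 2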